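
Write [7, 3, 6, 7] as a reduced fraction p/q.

Fold from the inside: start with 7/1.
  6 + 1/7 = 43/7
  3 + 7/43 = 136/43
  7 + 43/136 = 995/136

995/136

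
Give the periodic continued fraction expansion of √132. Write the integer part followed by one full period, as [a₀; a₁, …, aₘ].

[11; 2, 22]

a₀ = ⌊√132⌋ = 11.
With m₀=0, d₀=1 and mₖ₊₁ = dₖaₖ − mₖ, dₖ₊₁ = (n − mₖ₊₁²)/dₖ, aₖ₊₁ = ⌊(a₀+mₖ₊₁)/dₖ₊₁⌋:
  k=1: m=11, d=11, a=2
  k=2: m=11, d=1, a=22
d=1 and a=2a₀=22 at k=2, so the next step gives (m, d) = (11, 11) again — its k=1 value — and the period has length 2.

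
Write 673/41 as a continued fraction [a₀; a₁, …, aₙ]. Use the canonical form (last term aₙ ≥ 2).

673 = 16·41 + 17
41 = 2·17 + 7
17 = 2·7 + 3
7 = 2·3 + 1
3 = 3·1 + 0  (stop)
So 673/41 = [16; 2, 2, 2, 3].

[16; 2, 2, 2, 3]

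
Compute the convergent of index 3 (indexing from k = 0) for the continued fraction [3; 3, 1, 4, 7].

Using pₖ = aₖpₖ₋₁ + pₖ₋₂, qₖ = aₖqₖ₋₁ + qₖ₋₂ (with p₋₁=1, p₋₂=0, q₋₁=0, q₋₂=1):
  k=0: a=3, p=3, q=1
  k=1: a=3, p=10, q=3
  k=2: a=1, p=13, q=4
  k=3: a=4, p=62, q=19

62/19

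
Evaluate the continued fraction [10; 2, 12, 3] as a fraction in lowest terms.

807/77

Fold from the inside: start with 3/1.
  12 + 1/3 = 37/3
  2 + 3/37 = 77/37
  10 + 37/77 = 807/77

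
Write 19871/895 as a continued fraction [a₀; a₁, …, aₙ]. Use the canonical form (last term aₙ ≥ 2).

19871 = 22*895 + 181
895 = 4*181 + 171
181 = 1*171 + 10
171 = 17*10 + 1
10 = 10*1 + 0  (stop)
So 19871/895 = [22; 4, 1, 17, 10].

[22; 4, 1, 17, 10]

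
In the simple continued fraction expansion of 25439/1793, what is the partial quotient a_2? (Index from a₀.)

25439 = 14·1793 + 337   →  a_0 = 14
1793 = 5·337 + 108   →  a_1 = 5
337 = 3·108 + 13   →  a_2 = 3

3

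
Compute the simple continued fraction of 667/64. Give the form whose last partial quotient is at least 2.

667 = 10*64 + 27
64 = 2*27 + 10
27 = 2*10 + 7
10 = 1*7 + 3
7 = 2*3 + 1
3 = 3*1 + 0  (stop)
So 667/64 = [10; 2, 2, 1, 2, 3].

[10; 2, 2, 1, 2, 3]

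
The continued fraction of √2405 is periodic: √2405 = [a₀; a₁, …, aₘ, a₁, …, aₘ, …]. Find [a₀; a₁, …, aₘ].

[49; 24, 1, 1, 24, 98]

a₀ = ⌊√2405⌋ = 49.
With m₀=0, d₀=1 and mₖ₊₁ = dₖaₖ − mₖ, dₖ₊₁ = (n − mₖ₊₁²)/dₖ, aₖ₊₁ = ⌊(a₀+mₖ₊₁)/dₖ₊₁⌋:
  k=1: m=49, d=4, a=24
  k=2: m=47, d=49, a=1
  k=3: m=2, d=49, a=1
  k=4: m=47, d=4, a=24
  k=5: m=49, d=1, a=98
d=1 and a=2a₀=98 at k=5, so the next step gives (m, d) = (49, 4) again — its k=1 value — and the period has length 5.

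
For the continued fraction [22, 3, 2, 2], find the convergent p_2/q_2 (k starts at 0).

156/7

Using pₖ = aₖpₖ₋₁ + pₖ₋₂, qₖ = aₖqₖ₋₁ + qₖ₋₂ (with p₋₁=1, p₋₂=0, q₋₁=0, q₋₂=1):
  k=0: a=22, p=22, q=1
  k=1: a=3, p=67, q=3
  k=2: a=2, p=156, q=7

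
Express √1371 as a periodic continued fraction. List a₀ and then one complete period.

a₀ = ⌊√1371⌋ = 37.
With m₀=0, d₀=1 and mₖ₊₁ = dₖaₖ − mₖ, dₖ₊₁ = (n − mₖ₊₁²)/dₖ, aₖ₊₁ = ⌊(a₀+mₖ₊₁)/dₖ₊₁⌋:
  k=1: m=37, d=2, a=37
  k=2: m=37, d=1, a=74
d=1 and a=2a₀=74 at k=2, so the next step gives (m, d) = (37, 2) again — its k=1 value — and the period has length 2.

[37; 37, 74]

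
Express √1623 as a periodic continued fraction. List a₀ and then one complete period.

[40; 3, 2, 26, 2, 3, 80]

a₀ = ⌊√1623⌋ = 40.
With m₀=0, d₀=1 and mₖ₊₁ = dₖaₖ − mₖ, dₖ₊₁ = (n − mₖ₊₁²)/dₖ, aₖ₊₁ = ⌊(a₀+mₖ₊₁)/dₖ₊₁⌋:
  k=1: m=40, d=23, a=3
  k=2: m=29, d=34, a=2
  k=3: m=39, d=3, a=26
  k=4: m=39, d=34, a=2
  k=5: m=29, d=23, a=3
  k=6: m=40, d=1, a=80
d=1 and a=2a₀=80 at k=6, so the next step gives (m, d) = (40, 23) again — its k=1 value — and the period has length 6.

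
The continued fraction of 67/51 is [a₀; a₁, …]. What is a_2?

67 = 1·51 + 16   →  a_0 = 1
51 = 3·16 + 3   →  a_1 = 3
16 = 5·3 + 1   →  a_2 = 5

5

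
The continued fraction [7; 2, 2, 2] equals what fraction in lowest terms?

Fold from the inside: start with 2/1.
  2 + 1/2 = 5/2
  2 + 2/5 = 12/5
  7 + 5/12 = 89/12

89/12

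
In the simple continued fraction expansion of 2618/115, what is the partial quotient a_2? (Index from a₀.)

2618 = 22·115 + 88   →  a_0 = 22
115 = 1·88 + 27   →  a_1 = 1
88 = 3·27 + 7   →  a_2 = 3

3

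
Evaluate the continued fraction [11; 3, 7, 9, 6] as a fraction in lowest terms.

13899/1228

Using pₖ = aₖpₖ₋₁ + pₖ₋₂ and qₖ = aₖqₖ₋₁ + qₖ₋₂:
  k=0: a=11, p=11, q=1
  k=1: a=3, p=34, q=3
  k=2: a=7, p=249, q=22
  k=3: a=9, p=2275, q=201
  k=4: a=6, p=13899, q=1228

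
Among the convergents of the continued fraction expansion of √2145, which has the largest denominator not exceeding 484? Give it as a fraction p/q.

√2145 = [46; 3, 5, 2, 5, 3, 92, …] (period length 6).
Convergents:
  p_0/q_0 = 46/1
  p_1/q_1 = 139/3
  p_2/q_2 = 741/16
  p_3/q_3 = 1621/35
  p_4/q_4 = 8846/191
  p_5/q_5 = 28159/608
q_4 = 191 ≤ 484 < 608 = q_5, so the answer is 8846/191.

8846/191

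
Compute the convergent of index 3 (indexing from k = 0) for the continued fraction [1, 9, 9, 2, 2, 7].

192/173

Using pₖ = aₖpₖ₋₁ + pₖ₋₂, qₖ = aₖqₖ₋₁ + qₖ₋₂ (with p₋₁=1, p₋₂=0, q₋₁=0, q₋₂=1):
  k=0: a=1, p=1, q=1
  k=1: a=9, p=10, q=9
  k=2: a=9, p=91, q=82
  k=3: a=2, p=192, q=173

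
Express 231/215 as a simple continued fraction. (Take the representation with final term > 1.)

[1; 13, 2, 3, 2]

231 = 1×215 + 16
215 = 13×16 + 7
16 = 2×7 + 2
7 = 3×2 + 1
2 = 2×1 + 0  (stop)
So 231/215 = [1; 13, 2, 3, 2].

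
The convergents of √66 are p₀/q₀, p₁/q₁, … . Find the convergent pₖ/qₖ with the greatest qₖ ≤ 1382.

8449/1040

√66 = [8; 8, 16, …] (period length 2).
Convergents:
  p_0/q_0 = 8/1
  p_1/q_1 = 65/8
  p_2/q_2 = 1048/129
  p_3/q_3 = 8449/1040
  p_4/q_4 = 136232/16769
q_3 = 1040 ≤ 1382 < 16769 = q_4, so the answer is 8449/1040.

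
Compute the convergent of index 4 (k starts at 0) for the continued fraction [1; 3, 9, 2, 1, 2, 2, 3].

Using pₖ = aₖpₖ₋₁ + pₖ₋₂, qₖ = aₖqₖ₋₁ + qₖ₋₂ (with p₋₁=1, p₋₂=0, q₋₁=0, q₋₂=1):
  k=0: a=1, p=1, q=1
  k=1: a=3, p=4, q=3
  k=2: a=9, p=37, q=28
  k=3: a=2, p=78, q=59
  k=4: a=1, p=115, q=87

115/87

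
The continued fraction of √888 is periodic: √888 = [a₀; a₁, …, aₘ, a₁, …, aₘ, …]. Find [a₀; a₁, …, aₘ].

[29; 1, 3, 1, 58]

a₀ = ⌊√888⌋ = 29.
With m₀=0, d₀=1 and mₖ₊₁ = dₖaₖ − mₖ, dₖ₊₁ = (n − mₖ₊₁²)/dₖ, aₖ₊₁ = ⌊(a₀+mₖ₊₁)/dₖ₊₁⌋:
  k=1: m=29, d=47, a=1
  k=2: m=18, d=12, a=3
  k=3: m=18, d=47, a=1
  k=4: m=29, d=1, a=58
d=1 and a=2a₀=58 at k=4, so the next step gives (m, d) = (29, 47) again — its k=1 value — and the period has length 4.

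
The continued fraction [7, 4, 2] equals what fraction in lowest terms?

Using pₖ = aₖpₖ₋₁ + pₖ₋₂ and qₖ = aₖqₖ₋₁ + qₖ₋₂:
  k=0: a=7, p=7, q=1
  k=1: a=4, p=29, q=4
  k=2: a=2, p=65, q=9

65/9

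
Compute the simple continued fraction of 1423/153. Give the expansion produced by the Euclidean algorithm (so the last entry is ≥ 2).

[9; 3, 3, 15]

1423 = 9×153 + 46
153 = 3×46 + 15
46 = 3×15 + 1
15 = 15×1 + 0  (stop)
So 1423/153 = [9; 3, 3, 15].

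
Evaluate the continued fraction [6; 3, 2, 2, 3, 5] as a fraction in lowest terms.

1932/307

Fold from the inside: start with 5/1.
  3 + 1/5 = 16/5
  2 + 5/16 = 37/16
  2 + 16/37 = 90/37
  3 + 37/90 = 307/90
  6 + 90/307 = 1932/307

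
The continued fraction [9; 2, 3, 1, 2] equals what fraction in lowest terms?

236/25

Fold from the inside: start with 2/1.
  1 + 1/2 = 3/2
  3 + 2/3 = 11/3
  2 + 3/11 = 25/11
  9 + 11/25 = 236/25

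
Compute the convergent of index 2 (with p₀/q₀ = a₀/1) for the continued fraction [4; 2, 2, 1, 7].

22/5

Using pₖ = aₖpₖ₋₁ + pₖ₋₂, qₖ = aₖqₖ₋₁ + qₖ₋₂ (with p₋₁=1, p₋₂=0, q₋₁=0, q₋₂=1):
  k=0: a=4, p=4, q=1
  k=1: a=2, p=9, q=2
  k=2: a=2, p=22, q=5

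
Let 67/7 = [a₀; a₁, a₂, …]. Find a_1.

1

67 = 9·7 + 4   →  a_0 = 9
7 = 1·4 + 3   →  a_1 = 1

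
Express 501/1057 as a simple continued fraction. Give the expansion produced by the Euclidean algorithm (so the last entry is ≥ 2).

501 = 0·1057 + 501
1057 = 2·501 + 55
501 = 9·55 + 6
55 = 9·6 + 1
6 = 6·1 + 0  (stop)
So 501/1057 = [0; 2, 9, 9, 6].

[0; 2, 9, 9, 6]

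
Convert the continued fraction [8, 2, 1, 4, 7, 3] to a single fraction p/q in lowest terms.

2649/317

Using pₖ = aₖpₖ₋₁ + pₖ₋₂ and qₖ = aₖqₖ₋₁ + qₖ₋₂:
  k=0: a=8, p=8, q=1
  k=1: a=2, p=17, q=2
  k=2: a=1, p=25, q=3
  k=3: a=4, p=117, q=14
  k=4: a=7, p=844, q=101
  k=5: a=3, p=2649, q=317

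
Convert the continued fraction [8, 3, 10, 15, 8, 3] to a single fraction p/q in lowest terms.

98149/11793

Fold from the inside: start with 3/1.
  8 + 1/3 = 25/3
  15 + 3/25 = 378/25
  10 + 25/378 = 3805/378
  3 + 378/3805 = 11793/3805
  8 + 3805/11793 = 98149/11793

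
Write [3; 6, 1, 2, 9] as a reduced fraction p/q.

589/187

Using pₖ = aₖpₖ₋₁ + pₖ₋₂ and qₖ = aₖqₖ₋₁ + qₖ₋₂:
  k=0: a=3, p=3, q=1
  k=1: a=6, p=19, q=6
  k=2: a=1, p=22, q=7
  k=3: a=2, p=63, q=20
  k=4: a=9, p=589, q=187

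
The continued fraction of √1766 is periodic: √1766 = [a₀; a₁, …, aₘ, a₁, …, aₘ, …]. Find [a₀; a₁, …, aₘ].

a₀ = ⌊√1766⌋ = 42.
With m₀=0, d₀=1 and mₖ₊₁ = dₖaₖ − mₖ, dₖ₊₁ = (n − mₖ₊₁²)/dₖ, aₖ₊₁ = ⌊(a₀+mₖ₊₁)/dₖ₊₁⌋:
  k=1: m=42, d=2, a=42
  k=2: m=42, d=1, a=84
d=1 and a=2a₀=84 at k=2, so the next step gives (m, d) = (42, 2) again — its k=1 value — and the period has length 2.

[42; 42, 84]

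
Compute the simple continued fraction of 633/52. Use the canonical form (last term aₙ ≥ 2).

633 = 12*52 + 9
52 = 5*9 + 7
9 = 1*7 + 2
7 = 3*2 + 1
2 = 2*1 + 0  (stop)
So 633/52 = [12; 5, 1, 3, 2].

[12; 5, 1, 3, 2]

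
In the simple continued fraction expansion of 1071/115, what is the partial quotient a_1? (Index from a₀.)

3

1071 = 9·115 + 36   →  a_0 = 9
115 = 3·36 + 7   →  a_1 = 3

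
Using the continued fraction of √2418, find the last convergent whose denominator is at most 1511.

√2418 = [49; 5, 1, 3, 2, 3, 1, 5, 98, …] (period length 8).
Convergents:
  p_0/q_0 = 49/1
  p_1/q_1 = 246/5
  p_2/q_2 = 295/6
  p_3/q_3 = 1131/23
  p_4/q_4 = 2557/52
  p_5/q_5 = 8802/179
  p_6/q_6 = 11359/231
  p_7/q_7 = 65597/1334
  p_8/q_8 = 6439865/130963
q_7 = 1334 ≤ 1511 < 130963 = q_8, so the answer is 65597/1334.

65597/1334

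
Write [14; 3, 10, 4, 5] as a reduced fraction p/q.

9539/666

Fold from the inside: start with 5/1.
  4 + 1/5 = 21/5
  10 + 5/21 = 215/21
  3 + 21/215 = 666/215
  14 + 215/666 = 9539/666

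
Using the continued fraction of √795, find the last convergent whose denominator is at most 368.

√795 = [28; 5, 9, 5, 56, …] (period length 4).
Convergents:
  p_0/q_0 = 28/1
  p_1/q_1 = 141/5
  p_2/q_2 = 1297/46
  p_3/q_3 = 6626/235
  p_4/q_4 = 372353/13206
q_3 = 235 ≤ 368 < 13206 = q_4, so the answer is 6626/235.

6626/235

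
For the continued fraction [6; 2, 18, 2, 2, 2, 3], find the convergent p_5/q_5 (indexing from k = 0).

Using pₖ = aₖpₖ₋₁ + pₖ₋₂, qₖ = aₖqₖ₋₁ + qₖ₋₂ (with p₋₁=1, p₋₂=0, q₋₁=0, q₋₂=1):
  k=0: a=6, p=6, q=1
  k=1: a=2, p=13, q=2
  k=2: a=18, p=240, q=37
  k=3: a=2, p=493, q=76
  k=4: a=2, p=1226, q=189
  k=5: a=2, p=2945, q=454

2945/454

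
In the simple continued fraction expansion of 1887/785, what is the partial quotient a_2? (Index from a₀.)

2

1887 = 2·785 + 317   →  a_0 = 2
785 = 2·317 + 151   →  a_1 = 2
317 = 2·151 + 15   →  a_2 = 2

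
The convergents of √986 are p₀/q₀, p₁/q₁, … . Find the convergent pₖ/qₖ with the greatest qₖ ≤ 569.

9797/312

√986 = [31; 2, 2, 62, …] (period length 3).
Convergents:
  p_0/q_0 = 31/1
  p_1/q_1 = 63/2
  p_2/q_2 = 157/5
  p_3/q_3 = 9797/312
  p_4/q_4 = 19751/629
q_3 = 312 ≤ 569 < 629 = q_4, so the answer is 9797/312.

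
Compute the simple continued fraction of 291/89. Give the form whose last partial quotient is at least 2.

[3; 3, 1, 2, 2, 3]

291 = 3×89 + 24
89 = 3×24 + 17
24 = 1×17 + 7
17 = 2×7 + 3
7 = 2×3 + 1
3 = 3×1 + 0  (stop)
So 291/89 = [3; 3, 1, 2, 2, 3].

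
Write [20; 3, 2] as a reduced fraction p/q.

142/7

Using pₖ = aₖpₖ₋₁ + pₖ₋₂ and qₖ = aₖqₖ₋₁ + qₖ₋₂:
  k=0: a=20, p=20, q=1
  k=1: a=3, p=61, q=3
  k=2: a=2, p=142, q=7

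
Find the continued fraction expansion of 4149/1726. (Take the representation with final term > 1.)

4149 = 2·1726 + 697
1726 = 2·697 + 332
697 = 2·332 + 33
332 = 10·33 + 2
33 = 16·2 + 1
2 = 2·1 + 0  (stop)
So 4149/1726 = [2; 2, 2, 10, 16, 2].

[2; 2, 2, 10, 16, 2]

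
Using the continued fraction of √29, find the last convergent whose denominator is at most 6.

√29 = [5; 2, 1, 1, 2, 10, …] (period length 5).
Convergents:
  p_0/q_0 = 5/1
  p_1/q_1 = 11/2
  p_2/q_2 = 16/3
  p_3/q_3 = 27/5
  p_4/q_4 = 70/13
q_3 = 5 ≤ 6 < 13 = q_4, so the answer is 27/5.

27/5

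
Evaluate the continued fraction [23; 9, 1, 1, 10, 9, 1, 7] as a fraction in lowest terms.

368571/15952

Using pₖ = aₖpₖ₋₁ + pₖ₋₂ and qₖ = aₖqₖ₋₁ + qₖ₋₂:
  k=0: a=23, p=23, q=1
  k=1: a=9, p=208, q=9
  k=2: a=1, p=231, q=10
  k=3: a=1, p=439, q=19
  k=4: a=10, p=4621, q=200
  k=5: a=9, p=42028, q=1819
  k=6: a=1, p=46649, q=2019
  k=7: a=7, p=368571, q=15952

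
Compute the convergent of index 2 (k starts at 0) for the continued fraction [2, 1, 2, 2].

Using pₖ = aₖpₖ₋₁ + pₖ₋₂, qₖ = aₖqₖ₋₁ + qₖ₋₂ (with p₋₁=1, p₋₂=0, q₋₁=0, q₋₂=1):
  k=0: a=2, p=2, q=1
  k=1: a=1, p=3, q=1
  k=2: a=2, p=8, q=3

8/3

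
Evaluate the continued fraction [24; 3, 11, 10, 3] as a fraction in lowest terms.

25856/1063

Fold from the inside: start with 3/1.
  10 + 1/3 = 31/3
  11 + 3/31 = 344/31
  3 + 31/344 = 1063/344
  24 + 344/1063 = 25856/1063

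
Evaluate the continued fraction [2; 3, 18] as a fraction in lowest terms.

Using pₖ = aₖpₖ₋₁ + pₖ₋₂ and qₖ = aₖqₖ₋₁ + qₖ₋₂:
  k=0: a=2, p=2, q=1
  k=1: a=3, p=7, q=3
  k=2: a=18, p=128, q=55

128/55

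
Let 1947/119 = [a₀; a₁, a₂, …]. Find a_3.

3

1947 = 16·119 + 43   →  a_0 = 16
119 = 2·43 + 33   →  a_1 = 2
43 = 1·33 + 10   →  a_2 = 1
33 = 3·10 + 3   →  a_3 = 3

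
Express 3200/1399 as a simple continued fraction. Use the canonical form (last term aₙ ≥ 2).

3200 = 2·1399 + 402
1399 = 3·402 + 193
402 = 2·193 + 16
193 = 12·16 + 1
16 = 16·1 + 0  (stop)
So 3200/1399 = [2; 3, 2, 12, 16].

[2; 3, 2, 12, 16]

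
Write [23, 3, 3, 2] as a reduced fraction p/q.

Fold from the inside: start with 2/1.
  3 + 1/2 = 7/2
  3 + 2/7 = 23/7
  23 + 7/23 = 536/23

536/23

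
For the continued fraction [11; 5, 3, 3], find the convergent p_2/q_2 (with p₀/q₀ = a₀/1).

Using pₖ = aₖpₖ₋₁ + pₖ₋₂, qₖ = aₖqₖ₋₁ + qₖ₋₂ (with p₋₁=1, p₋₂=0, q₋₁=0, q₋₂=1):
  k=0: a=11, p=11, q=1
  k=1: a=5, p=56, q=5
  k=2: a=3, p=179, q=16

179/16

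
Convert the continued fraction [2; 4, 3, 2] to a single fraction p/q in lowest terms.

67/30

Fold from the inside: start with 2/1.
  3 + 1/2 = 7/2
  4 + 2/7 = 30/7
  2 + 7/30 = 67/30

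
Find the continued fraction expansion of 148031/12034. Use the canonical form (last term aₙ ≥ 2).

148031 = 12×12034 + 3623
12034 = 3×3623 + 1165
3623 = 3×1165 + 128
1165 = 9×128 + 13
128 = 9×13 + 11
13 = 1×11 + 2
11 = 5×2 + 1
2 = 2×1 + 0  (stop)
So 148031/12034 = [12; 3, 3, 9, 9, 1, 5, 2].

[12; 3, 3, 9, 9, 1, 5, 2]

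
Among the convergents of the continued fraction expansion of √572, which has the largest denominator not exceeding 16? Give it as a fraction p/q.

287/12

√572 = [23; 1, 10, 1, 46, …] (period length 4).
Convergents:
  p_0/q_0 = 23/1
  p_1/q_1 = 24/1
  p_2/q_2 = 263/11
  p_3/q_3 = 287/12
  p_4/q_4 = 13465/563
q_3 = 12 ≤ 16 < 563 = q_4, so the answer is 287/12.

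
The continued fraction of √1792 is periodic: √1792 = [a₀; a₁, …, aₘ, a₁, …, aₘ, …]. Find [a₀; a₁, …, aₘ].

a₀ = ⌊√1792⌋ = 42.
With m₀=0, d₀=1 and mₖ₊₁ = dₖaₖ − mₖ, dₖ₊₁ = (n − mₖ₊₁²)/dₖ, aₖ₊₁ = ⌊(a₀+mₖ₊₁)/dₖ₊₁⌋:
  k=1: m=42, d=28, a=3
  k=2: m=42, d=1, a=84
d=1 and a=2a₀=84 at k=2, so the next step gives (m, d) = (42, 28) again — its k=1 value — and the period has length 2.

[42; 3, 84]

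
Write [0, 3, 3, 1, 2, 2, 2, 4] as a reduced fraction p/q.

278/909

Using pₖ = aₖpₖ₋₁ + pₖ₋₂ and qₖ = aₖqₖ₋₁ + qₖ₋₂:
  k=0: a=0, p=0, q=1
  k=1: a=3, p=1, q=3
  k=2: a=3, p=3, q=10
  k=3: a=1, p=4, q=13
  k=4: a=2, p=11, q=36
  k=5: a=2, p=26, q=85
  k=6: a=2, p=63, q=206
  k=7: a=4, p=278, q=909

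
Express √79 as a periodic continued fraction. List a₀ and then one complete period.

a₀ = ⌊√79⌋ = 8.
With m₀=0, d₀=1 and mₖ₊₁ = dₖaₖ − mₖ, dₖ₊₁ = (n − mₖ₊₁²)/dₖ, aₖ₊₁ = ⌊(a₀+mₖ₊₁)/dₖ₊₁⌋:
  k=1: m=8, d=15, a=1
  k=2: m=7, d=2, a=7
  k=3: m=7, d=15, a=1
  k=4: m=8, d=1, a=16
d=1 and a=2a₀=16 at k=4, so the next step gives (m, d) = (8, 15) again — its k=1 value — and the period has length 4.

[8; 1, 7, 1, 16]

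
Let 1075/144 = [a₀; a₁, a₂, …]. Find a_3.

1

1075 = 7·144 + 67   →  a_0 = 7
144 = 2·67 + 10   →  a_1 = 2
67 = 6·10 + 7   →  a_2 = 6
10 = 1·7 + 3   →  a_3 = 1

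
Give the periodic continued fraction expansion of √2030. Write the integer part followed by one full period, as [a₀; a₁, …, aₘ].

a₀ = ⌊√2030⌋ = 45.
With m₀=0, d₀=1 and mₖ₊₁ = dₖaₖ − mₖ, dₖ₊₁ = (n − mₖ₊₁²)/dₖ, aₖ₊₁ = ⌊(a₀+mₖ₊₁)/dₖ₊₁⌋:
  k=1: m=45, d=5, a=18
  k=2: m=45, d=1, a=90
d=1 and a=2a₀=90 at k=2, so the next step gives (m, d) = (45, 5) again — its k=1 value — and the period has length 2.

[45; 18, 90]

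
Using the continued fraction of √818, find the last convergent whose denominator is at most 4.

86/3

√818 = [28; 1, 1, 1, 1, 56, …] (period length 5).
Convergents:
  p_0/q_0 = 28/1
  p_1/q_1 = 29/1
  p_2/q_2 = 57/2
  p_3/q_3 = 86/3
  p_4/q_4 = 143/5
q_3 = 3 ≤ 4 < 5 = q_4, so the answer is 86/3.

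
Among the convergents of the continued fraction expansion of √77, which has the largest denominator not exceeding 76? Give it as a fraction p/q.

√77 = [8; 1, 3, 2, 3, 1, 16, …] (period length 6).
Convergents:
  p_0/q_0 = 8/1
  p_1/q_1 = 9/1
  p_2/q_2 = 35/4
  p_3/q_3 = 79/9
  p_4/q_4 = 272/31
  p_5/q_5 = 351/40
  p_6/q_6 = 5888/671
q_5 = 40 ≤ 76 < 671 = q_6, so the answer is 351/40.

351/40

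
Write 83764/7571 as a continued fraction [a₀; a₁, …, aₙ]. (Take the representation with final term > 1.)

83764 = 11*7571 + 483
7571 = 15*483 + 326
483 = 1*326 + 157
326 = 2*157 + 12
157 = 13*12 + 1
12 = 12*1 + 0  (stop)
So 83764/7571 = [11; 15, 1, 2, 13, 12].

[11; 15, 1, 2, 13, 12]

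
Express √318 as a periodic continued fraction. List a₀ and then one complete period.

a₀ = ⌊√318⌋ = 17.
With m₀=0, d₀=1 and mₖ₊₁ = dₖaₖ − mₖ, dₖ₊₁ = (n − mₖ₊₁²)/dₖ, aₖ₊₁ = ⌊(a₀+mₖ₊₁)/dₖ₊₁⌋:
  k=1: m=17, d=29, a=1
  k=2: m=12, d=6, a=4
  k=3: m=12, d=29, a=1
  k=4: m=17, d=1, a=34
d=1 and a=2a₀=34 at k=4, so the next step gives (m, d) = (17, 29) again — its k=1 value — and the period has length 4.

[17; 1, 4, 1, 34]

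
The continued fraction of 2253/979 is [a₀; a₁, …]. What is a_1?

2253 = 2·979 + 295   →  a_0 = 2
979 = 3·295 + 94   →  a_1 = 3

3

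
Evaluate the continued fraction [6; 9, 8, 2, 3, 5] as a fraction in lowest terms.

Fold from the inside: start with 5/1.
  3 + 1/5 = 16/5
  2 + 5/16 = 37/16
  8 + 16/37 = 312/37
  9 + 37/312 = 2845/312
  6 + 312/2845 = 17382/2845

17382/2845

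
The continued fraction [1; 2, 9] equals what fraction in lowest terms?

28/19

Using pₖ = aₖpₖ₋₁ + pₖ₋₂ and qₖ = aₖqₖ₋₁ + qₖ₋₂:
  k=0: a=1, p=1, q=1
  k=1: a=2, p=3, q=2
  k=2: a=9, p=28, q=19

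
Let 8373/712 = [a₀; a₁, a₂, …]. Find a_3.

6

8373 = 11·712 + 541   →  a_0 = 11
712 = 1·541 + 171   →  a_1 = 1
541 = 3·171 + 28   →  a_2 = 3
171 = 6·28 + 3   →  a_3 = 6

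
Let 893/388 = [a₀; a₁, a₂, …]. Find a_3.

893 = 2·388 + 117   →  a_0 = 2
388 = 3·117 + 37   →  a_1 = 3
117 = 3·37 + 6   →  a_2 = 3
37 = 6·6 + 1   →  a_3 = 6

6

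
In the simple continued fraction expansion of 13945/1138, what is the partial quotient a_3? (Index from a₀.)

15

13945 = 12·1138 + 289   →  a_0 = 12
1138 = 3·289 + 271   →  a_1 = 3
289 = 1·271 + 18   →  a_2 = 1
271 = 15·18 + 1   →  a_3 = 15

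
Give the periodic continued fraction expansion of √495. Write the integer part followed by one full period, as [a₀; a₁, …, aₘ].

a₀ = ⌊√495⌋ = 22.

[22; 4, 44]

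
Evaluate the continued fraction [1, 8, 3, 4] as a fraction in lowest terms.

Fold from the inside: start with 4/1.
  3 + 1/4 = 13/4
  8 + 4/13 = 108/13
  1 + 13/108 = 121/108

121/108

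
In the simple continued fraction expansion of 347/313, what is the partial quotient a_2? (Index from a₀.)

347 = 1·313 + 34   →  a_0 = 1
313 = 9·34 + 7   →  a_1 = 9
34 = 4·7 + 6   →  a_2 = 4

4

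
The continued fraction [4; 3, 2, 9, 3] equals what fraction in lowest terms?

Using pₖ = aₖpₖ₋₁ + pₖ₋₂ and qₖ = aₖqₖ₋₁ + qₖ₋₂:
  k=0: a=4, p=4, q=1
  k=1: a=3, p=13, q=3
  k=2: a=2, p=30, q=7
  k=3: a=9, p=283, q=66
  k=4: a=3, p=879, q=205

879/205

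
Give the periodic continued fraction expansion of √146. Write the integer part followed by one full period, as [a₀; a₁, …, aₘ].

a₀ = ⌊√146⌋ = 12.

[12; 12, 24]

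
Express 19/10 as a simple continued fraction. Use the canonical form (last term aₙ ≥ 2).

[1; 1, 9]

19 = 1·10 + 9
10 = 1·9 + 1
9 = 9·1 + 0  (stop)
So 19/10 = [1; 1, 9].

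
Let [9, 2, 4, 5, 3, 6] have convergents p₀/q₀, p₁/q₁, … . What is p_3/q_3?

444/47

Using pₖ = aₖpₖ₋₁ + pₖ₋₂, qₖ = aₖqₖ₋₁ + qₖ₋₂ (with p₋₁=1, p₋₂=0, q₋₁=0, q₋₂=1):
  k=0: a=9, p=9, q=1
  k=1: a=2, p=19, q=2
  k=2: a=4, p=85, q=9
  k=3: a=5, p=444, q=47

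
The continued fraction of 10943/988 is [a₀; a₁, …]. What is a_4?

3

10943 = 11·988 + 75   →  a_0 = 11
988 = 13·75 + 13   →  a_1 = 13
75 = 5·13 + 10   →  a_2 = 5
13 = 1·10 + 3   →  a_3 = 1
10 = 3·3 + 1   →  a_4 = 3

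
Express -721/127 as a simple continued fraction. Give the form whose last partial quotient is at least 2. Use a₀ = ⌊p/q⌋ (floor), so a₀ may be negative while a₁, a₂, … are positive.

[-6; 3, 10, 4]

-721 = -6×127 + 41
127 = 3×41 + 4
41 = 10×4 + 1
4 = 4×1 + 0  (stop)
So -721/127 = [-6; 3, 10, 4].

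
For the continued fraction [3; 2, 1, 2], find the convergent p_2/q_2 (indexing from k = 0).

Using pₖ = aₖpₖ₋₁ + pₖ₋₂, qₖ = aₖqₖ₋₁ + qₖ₋₂ (with p₋₁=1, p₋₂=0, q₋₁=0, q₋₂=1):
  k=0: a=3, p=3, q=1
  k=1: a=2, p=7, q=2
  k=2: a=1, p=10, q=3

10/3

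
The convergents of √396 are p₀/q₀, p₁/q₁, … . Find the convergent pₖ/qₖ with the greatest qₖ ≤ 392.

7741/389

√396 = [19; 1, 8, 1, 38, …] (period length 4).
Convergents:
  p_0/q_0 = 19/1
  p_1/q_1 = 20/1
  p_2/q_2 = 179/9
  p_3/q_3 = 199/10
  p_4/q_4 = 7741/389
  p_5/q_5 = 7940/399
q_4 = 389 ≤ 392 < 399 = q_5, so the answer is 7741/389.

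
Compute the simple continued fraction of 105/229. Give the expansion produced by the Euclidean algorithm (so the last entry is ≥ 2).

105 = 0·229 + 105
229 = 2·105 + 19
105 = 5·19 + 10
19 = 1·10 + 9
10 = 1·9 + 1
9 = 9·1 + 0  (stop)
So 105/229 = [0; 2, 5, 1, 1, 9].

[0; 2, 5, 1, 1, 9]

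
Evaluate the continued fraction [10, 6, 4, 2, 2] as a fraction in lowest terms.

1392/137

Using pₖ = aₖpₖ₋₁ + pₖ₋₂ and qₖ = aₖqₖ₋₁ + qₖ₋₂:
  k=0: a=10, p=10, q=1
  k=1: a=6, p=61, q=6
  k=2: a=4, p=254, q=25
  k=3: a=2, p=569, q=56
  k=4: a=2, p=1392, q=137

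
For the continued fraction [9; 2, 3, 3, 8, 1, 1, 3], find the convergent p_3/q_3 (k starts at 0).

217/23

Using pₖ = aₖpₖ₋₁ + pₖ₋₂, qₖ = aₖqₖ₋₁ + qₖ₋₂ (with p₋₁=1, p₋₂=0, q₋₁=0, q₋₂=1):
  k=0: a=9, p=9, q=1
  k=1: a=2, p=19, q=2
  k=2: a=3, p=66, q=7
  k=3: a=3, p=217, q=23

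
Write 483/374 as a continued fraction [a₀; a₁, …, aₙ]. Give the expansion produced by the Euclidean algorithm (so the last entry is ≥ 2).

[1; 3, 2, 3, 7, 2]

483 = 1×374 + 109
374 = 3×109 + 47
109 = 2×47 + 15
47 = 3×15 + 2
15 = 7×2 + 1
2 = 2×1 + 0  (stop)
So 483/374 = [1; 3, 2, 3, 7, 2].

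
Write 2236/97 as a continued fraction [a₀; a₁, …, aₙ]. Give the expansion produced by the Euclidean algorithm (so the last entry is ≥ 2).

2236 = 23×97 + 5
97 = 19×5 + 2
5 = 2×2 + 1
2 = 2×1 + 0  (stop)
So 2236/97 = [23; 19, 2, 2].

[23; 19, 2, 2]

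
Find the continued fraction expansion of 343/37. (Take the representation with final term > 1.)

343 = 9·37 + 10
37 = 3·10 + 7
10 = 1·7 + 3
7 = 2·3 + 1
3 = 3·1 + 0  (stop)
So 343/37 = [9; 3, 1, 2, 3].

[9; 3, 1, 2, 3]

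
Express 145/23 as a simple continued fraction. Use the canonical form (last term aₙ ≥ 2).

[6; 3, 3, 2]

145 = 6×23 + 7
23 = 3×7 + 2
7 = 3×2 + 1
2 = 2×1 + 0  (stop)
So 145/23 = [6; 3, 3, 2].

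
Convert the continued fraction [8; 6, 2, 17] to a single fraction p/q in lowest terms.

Using pₖ = aₖpₖ₋₁ + pₖ₋₂ and qₖ = aₖqₖ₋₁ + qₖ₋₂:
  k=0: a=8, p=8, q=1
  k=1: a=6, p=49, q=6
  k=2: a=2, p=106, q=13
  k=3: a=17, p=1851, q=227

1851/227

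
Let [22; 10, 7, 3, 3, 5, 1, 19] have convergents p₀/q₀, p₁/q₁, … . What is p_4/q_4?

16353/740

Using pₖ = aₖpₖ₋₁ + pₖ₋₂, qₖ = aₖqₖ₋₁ + qₖ₋₂ (with p₋₁=1, p₋₂=0, q₋₁=0, q₋₂=1):
  k=0: a=22, p=22, q=1
  k=1: a=10, p=221, q=10
  k=2: a=7, p=1569, q=71
  k=3: a=3, p=4928, q=223
  k=4: a=3, p=16353, q=740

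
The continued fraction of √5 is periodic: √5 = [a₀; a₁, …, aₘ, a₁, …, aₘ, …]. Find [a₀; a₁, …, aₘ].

[2; 4]

a₀ = ⌊√5⌋ = 2.
With m₀=0, d₀=1 and mₖ₊₁ = dₖaₖ − mₖ, dₖ₊₁ = (n − mₖ₊₁²)/dₖ, aₖ₊₁ = ⌊(a₀+mₖ₊₁)/dₖ₊₁⌋:
  k=1: m=2, d=1, a=4
d=1 and a=2a₀=4 at k=1, so the next step gives (m, d) = (2, 1) again — its k=1 value — and the period has length 1.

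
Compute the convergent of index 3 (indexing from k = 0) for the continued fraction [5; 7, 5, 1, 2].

Using pₖ = aₖpₖ₋₁ + pₖ₋₂, qₖ = aₖqₖ₋₁ + qₖ₋₂ (with p₋₁=1, p₋₂=0, q₋₁=0, q₋₂=1):
  k=0: a=5, p=5, q=1
  k=1: a=7, p=36, q=7
  k=2: a=5, p=185, q=36
  k=3: a=1, p=221, q=43

221/43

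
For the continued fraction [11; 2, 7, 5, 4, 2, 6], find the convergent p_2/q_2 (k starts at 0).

Using pₖ = aₖpₖ₋₁ + pₖ₋₂, qₖ = aₖqₖ₋₁ + qₖ₋₂ (with p₋₁=1, p₋₂=0, q₋₁=0, q₋₂=1):
  k=0: a=11, p=11, q=1
  k=1: a=2, p=23, q=2
  k=2: a=7, p=172, q=15

172/15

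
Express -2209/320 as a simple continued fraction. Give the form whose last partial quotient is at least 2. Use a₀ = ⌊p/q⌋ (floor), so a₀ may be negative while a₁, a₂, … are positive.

[-7; 10, 3, 10]

-2209 = -7·320 + 31
320 = 10·31 + 10
31 = 3·10 + 1
10 = 10·1 + 0  (stop)
So -2209/320 = [-7; 10, 3, 10].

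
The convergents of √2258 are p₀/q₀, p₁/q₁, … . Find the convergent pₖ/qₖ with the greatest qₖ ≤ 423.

18057/380

√2258 = [47; 1, 1, 13, 13, 1, 1, 94, …] (period length 7).
Convergents:
  p_0/q_0 = 47/1
  p_1/q_1 = 48/1
  p_2/q_2 = 95/2
  p_3/q_3 = 1283/27
  p_4/q_4 = 16774/353
  p_5/q_5 = 18057/380
  p_6/q_6 = 34831/733
q_5 = 380 ≤ 423 < 733 = q_6, so the answer is 18057/380.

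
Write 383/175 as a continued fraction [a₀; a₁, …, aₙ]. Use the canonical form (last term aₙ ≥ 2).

[2; 5, 3, 3, 3]

383 = 2·175 + 33
175 = 5·33 + 10
33 = 3·10 + 3
10 = 3·3 + 1
3 = 3·1 + 0  (stop)
So 383/175 = [2; 5, 3, 3, 3].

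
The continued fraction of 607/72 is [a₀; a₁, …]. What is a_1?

607 = 8·72 + 31   →  a_0 = 8
72 = 2·31 + 10   →  a_1 = 2

2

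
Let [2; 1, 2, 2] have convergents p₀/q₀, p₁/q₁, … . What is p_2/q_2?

Using pₖ = aₖpₖ₋₁ + pₖ₋₂, qₖ = aₖqₖ₋₁ + qₖ₋₂ (with p₋₁=1, p₋₂=0, q₋₁=0, q₋₂=1):
  k=0: a=2, p=2, q=1
  k=1: a=1, p=3, q=1
  k=2: a=2, p=8, q=3

8/3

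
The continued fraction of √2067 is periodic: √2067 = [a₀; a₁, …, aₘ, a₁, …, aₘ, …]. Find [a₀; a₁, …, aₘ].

a₀ = ⌊√2067⌋ = 45.
With m₀=0, d₀=1 and mₖ₊₁ = dₖaₖ − mₖ, dₖ₊₁ = (n − mₖ₊₁²)/dₖ, aₖ₊₁ = ⌊(a₀+mₖ₊₁)/dₖ₊₁⌋:
  k=1: m=45, d=42, a=2
  k=2: m=39, d=13, a=6
  k=3: m=39, d=42, a=2
  k=4: m=45, d=1, a=90
d=1 and a=2a₀=90 at k=4, so the next step gives (m, d) = (45, 42) again — its k=1 value — and the period has length 4.

[45; 2, 6, 2, 90]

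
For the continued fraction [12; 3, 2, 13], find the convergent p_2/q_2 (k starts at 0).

Using pₖ = aₖpₖ₋₁ + pₖ₋₂, qₖ = aₖqₖ₋₁ + qₖ₋₂ (with p₋₁=1, p₋₂=0, q₋₁=0, q₋₂=1):
  k=0: a=12, p=12, q=1
  k=1: a=3, p=37, q=3
  k=2: a=2, p=86, q=7

86/7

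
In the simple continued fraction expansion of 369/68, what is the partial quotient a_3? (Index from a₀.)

1

369 = 5·68 + 29   →  a_0 = 5
68 = 2·29 + 10   →  a_1 = 2
29 = 2·10 + 9   →  a_2 = 2
10 = 1·9 + 1   →  a_3 = 1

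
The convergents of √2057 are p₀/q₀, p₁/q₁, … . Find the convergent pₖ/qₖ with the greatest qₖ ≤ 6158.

√2057 = [45; 2, 1, 4, 1, 2, 90, …] (period length 6).
Convergents:
  p_0/q_0 = 45/1
  p_1/q_1 = 91/2
  p_2/q_2 = 136/3
  p_3/q_3 = 635/14
  p_4/q_4 = 771/17
  p_5/q_5 = 2177/48
  p_6/q_6 = 196701/4337
  p_7/q_7 = 395579/8722
q_6 = 4337 ≤ 6158 < 8722 = q_7, so the answer is 196701/4337.

196701/4337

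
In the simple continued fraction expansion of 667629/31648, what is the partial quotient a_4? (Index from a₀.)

667629 = 21·31648 + 3021   →  a_0 = 21
31648 = 10·3021 + 1438   →  a_1 = 10
3021 = 2·1438 + 145   →  a_2 = 2
1438 = 9·145 + 133   →  a_3 = 9
145 = 1·133 + 12   →  a_4 = 1

1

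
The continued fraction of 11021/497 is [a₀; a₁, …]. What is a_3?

2

11021 = 22·497 + 87   →  a_0 = 22
497 = 5·87 + 62   →  a_1 = 5
87 = 1·62 + 25   →  a_2 = 1
62 = 2·25 + 12   →  a_3 = 2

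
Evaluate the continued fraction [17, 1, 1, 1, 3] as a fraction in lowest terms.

194/11

Using pₖ = aₖpₖ₋₁ + pₖ₋₂ and qₖ = aₖqₖ₋₁ + qₖ₋₂:
  k=0: a=17, p=17, q=1
  k=1: a=1, p=18, q=1
  k=2: a=1, p=35, q=2
  k=3: a=1, p=53, q=3
  k=4: a=3, p=194, q=11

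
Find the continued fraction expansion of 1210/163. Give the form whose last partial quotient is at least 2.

1210 = 7·163 + 69
163 = 2·69 + 25
69 = 2·25 + 19
25 = 1·19 + 6
19 = 3·6 + 1
6 = 6·1 + 0  (stop)
So 1210/163 = [7; 2, 2, 1, 3, 6].

[7; 2, 2, 1, 3, 6]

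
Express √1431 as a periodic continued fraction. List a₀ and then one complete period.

[37; 1, 4, 1, 4, 1, 74]

a₀ = ⌊√1431⌋ = 37.
With m₀=0, d₀=1 and mₖ₊₁ = dₖaₖ − mₖ, dₖ₊₁ = (n − mₖ₊₁²)/dₖ, aₖ₊₁ = ⌊(a₀+mₖ₊₁)/dₖ₊₁⌋:
  k=1: m=37, d=62, a=1
  k=2: m=25, d=13, a=4
  k=3: m=27, d=54, a=1
  k=4: m=27, d=13, a=4
  k=5: m=25, d=62, a=1
  k=6: m=37, d=1, a=74
d=1 and a=2a₀=74 at k=6, so the next step gives (m, d) = (37, 62) again — its k=1 value — and the period has length 6.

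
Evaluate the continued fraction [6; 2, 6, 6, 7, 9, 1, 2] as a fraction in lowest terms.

108938/16857

Fold from the inside: start with 2/1.
  1 + 1/2 = 3/2
  9 + 2/3 = 29/3
  7 + 3/29 = 206/29
  6 + 29/206 = 1265/206
  6 + 206/1265 = 7796/1265
  2 + 1265/7796 = 16857/7796
  6 + 7796/16857 = 108938/16857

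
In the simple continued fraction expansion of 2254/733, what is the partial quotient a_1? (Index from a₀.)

13

2254 = 3·733 + 55   →  a_0 = 3
733 = 13·55 + 18   →  a_1 = 13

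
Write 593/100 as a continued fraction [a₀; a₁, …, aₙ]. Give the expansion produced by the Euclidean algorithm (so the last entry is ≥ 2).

593 = 5×100 + 93
100 = 1×93 + 7
93 = 13×7 + 2
7 = 3×2 + 1
2 = 2×1 + 0  (stop)
So 593/100 = [5; 1, 13, 3, 2].

[5; 1, 13, 3, 2]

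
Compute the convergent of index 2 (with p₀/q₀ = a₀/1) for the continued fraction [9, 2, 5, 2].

Using pₖ = aₖpₖ₋₁ + pₖ₋₂, qₖ = aₖqₖ₋₁ + qₖ₋₂ (with p₋₁=1, p₋₂=0, q₋₁=0, q₋₂=1):
  k=0: a=9, p=9, q=1
  k=1: a=2, p=19, q=2
  k=2: a=5, p=104, q=11

104/11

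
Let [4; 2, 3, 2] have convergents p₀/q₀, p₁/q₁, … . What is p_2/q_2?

31/7

Using pₖ = aₖpₖ₋₁ + pₖ₋₂, qₖ = aₖqₖ₋₁ + qₖ₋₂ (with p₋₁=1, p₋₂=0, q₋₁=0, q₋₂=1):
  k=0: a=4, p=4, q=1
  k=1: a=2, p=9, q=2
  k=2: a=3, p=31, q=7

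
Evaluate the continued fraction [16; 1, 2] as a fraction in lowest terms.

50/3

Fold from the inside: start with 2/1.
  1 + 1/2 = 3/2
  16 + 2/3 = 50/3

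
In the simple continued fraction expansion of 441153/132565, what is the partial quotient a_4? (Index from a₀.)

5

441153 = 3·132565 + 43458   →  a_0 = 3
132565 = 3·43458 + 2191   →  a_1 = 3
43458 = 19·2191 + 1829   →  a_2 = 19
2191 = 1·1829 + 362   →  a_3 = 1
1829 = 5·362 + 19   →  a_4 = 5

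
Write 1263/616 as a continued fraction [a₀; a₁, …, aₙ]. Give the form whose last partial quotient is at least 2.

1263 = 2×616 + 31
616 = 19×31 + 27
31 = 1×27 + 4
27 = 6×4 + 3
4 = 1×3 + 1
3 = 3×1 + 0  (stop)
So 1263/616 = [2; 19, 1, 6, 1, 3].

[2; 19, 1, 6, 1, 3]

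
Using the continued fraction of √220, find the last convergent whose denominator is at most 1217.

√220 = [14; 1, 4, 1, 28, …] (period length 4).
Convergents:
  p_0/q_0 = 14/1
  p_1/q_1 = 15/1
  p_2/q_2 = 74/5
  p_3/q_3 = 89/6
  p_4/q_4 = 2566/173
  p_5/q_5 = 2655/179
  p_6/q_6 = 13186/889
  p_7/q_7 = 15841/1068
  p_8/q_8 = 456734/30793
q_7 = 1068 ≤ 1217 < 30793 = q_8, so the answer is 15841/1068.

15841/1068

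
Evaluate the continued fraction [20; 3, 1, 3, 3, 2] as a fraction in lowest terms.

Fold from the inside: start with 2/1.
  3 + 1/2 = 7/2
  3 + 2/7 = 23/7
  1 + 7/23 = 30/23
  3 + 23/30 = 113/30
  20 + 30/113 = 2290/113

2290/113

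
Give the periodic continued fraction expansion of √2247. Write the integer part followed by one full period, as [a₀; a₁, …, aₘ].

[47; 2, 2, 15, 2, 2, 94]

a₀ = ⌊√2247⌋ = 47.
With m₀=0, d₀=1 and mₖ₊₁ = dₖaₖ − mₖ, dₖ₊₁ = (n − mₖ₊₁²)/dₖ, aₖ₊₁ = ⌊(a₀+mₖ₊₁)/dₖ₊₁⌋:
  k=1: m=47, d=38, a=2
  k=2: m=29, d=37, a=2
  k=3: m=45, d=6, a=15
  k=4: m=45, d=37, a=2
  k=5: m=29, d=38, a=2
  k=6: m=47, d=1, a=94
d=1 and a=2a₀=94 at k=6, so the next step gives (m, d) = (47, 38) again — its k=1 value — and the period has length 6.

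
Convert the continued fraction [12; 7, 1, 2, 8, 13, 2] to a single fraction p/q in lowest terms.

Using pₖ = aₖpₖ₋₁ + pₖ₋₂ and qₖ = aₖqₖ₋₁ + qₖ₋₂:
  k=0: a=12, p=12, q=1
  k=1: a=7, p=85, q=7
  k=2: a=1, p=97, q=8
  k=3: a=2, p=279, q=23
  k=4: a=8, p=2329, q=192
  k=5: a=13, p=30556, q=2519
  k=6: a=2, p=63441, q=5230

63441/5230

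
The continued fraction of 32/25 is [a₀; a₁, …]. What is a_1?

32 = 1·25 + 7   →  a_0 = 1
25 = 3·7 + 4   →  a_1 = 3

3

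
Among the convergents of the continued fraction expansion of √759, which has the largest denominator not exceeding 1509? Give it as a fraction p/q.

30608/1111

√759 = [27; 1, 1, 4, 1, 1, 54, …] (period length 6).
Convergents:
  p_0/q_0 = 27/1
  p_1/q_1 = 28/1
  p_2/q_2 = 55/2
  p_3/q_3 = 248/9
  p_4/q_4 = 303/11
  p_5/q_5 = 551/20
  p_6/q_6 = 30057/1091
  p_7/q_7 = 30608/1111
  p_8/q_8 = 60665/2202
q_7 = 1111 ≤ 1509 < 2202 = q_8, so the answer is 30608/1111.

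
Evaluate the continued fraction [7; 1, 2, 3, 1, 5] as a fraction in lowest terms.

577/75

Fold from the inside: start with 5/1.
  1 + 1/5 = 6/5
  3 + 5/6 = 23/6
  2 + 6/23 = 52/23
  1 + 23/52 = 75/52
  7 + 52/75 = 577/75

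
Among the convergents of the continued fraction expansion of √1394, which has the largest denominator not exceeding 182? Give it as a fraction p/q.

4219/113

√1394 = [37; 2, 1, 36, 1, 2, 74, …] (period length 6).
Convergents:
  p_0/q_0 = 37/1
  p_1/q_1 = 75/2
  p_2/q_2 = 112/3
  p_3/q_3 = 4107/110
  p_4/q_4 = 4219/113
  p_5/q_5 = 12545/336
q_4 = 113 ≤ 182 < 336 = q_5, so the answer is 4219/113.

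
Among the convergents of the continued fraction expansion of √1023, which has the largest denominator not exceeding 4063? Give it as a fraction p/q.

√1023 = [31; 1, 62, …] (period length 2).
Convergents:
  p_0/q_0 = 31/1
  p_1/q_1 = 32/1
  p_2/q_2 = 2015/63
  p_3/q_3 = 2047/64
  p_4/q_4 = 128929/4031
  p_5/q_5 = 130976/4095
q_4 = 4031 ≤ 4063 < 4095 = q_5, so the answer is 128929/4031.

128929/4031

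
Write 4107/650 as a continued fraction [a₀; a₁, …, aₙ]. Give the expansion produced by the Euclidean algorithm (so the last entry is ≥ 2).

[6; 3, 7, 7, 4]

4107 = 6·650 + 207
650 = 3·207 + 29
207 = 7·29 + 4
29 = 7·4 + 1
4 = 4·1 + 0  (stop)
So 4107/650 = [6; 3, 7, 7, 4].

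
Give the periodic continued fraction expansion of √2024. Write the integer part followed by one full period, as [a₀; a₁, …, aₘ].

a₀ = ⌊√2024⌋ = 44.
With m₀=0, d₀=1 and mₖ₊₁ = dₖaₖ − mₖ, dₖ₊₁ = (n − mₖ₊₁²)/dₖ, aₖ₊₁ = ⌊(a₀+mₖ₊₁)/dₖ₊₁⌋:
  k=1: m=44, d=88, a=1
  k=2: m=44, d=1, a=88
d=1 and a=2a₀=88 at k=2, so the next step gives (m, d) = (44, 88) again — its k=1 value — and the period has length 2.

[44; 1, 88]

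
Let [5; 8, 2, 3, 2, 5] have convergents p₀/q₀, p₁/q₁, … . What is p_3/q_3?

Using pₖ = aₖpₖ₋₁ + pₖ₋₂, qₖ = aₖqₖ₋₁ + qₖ₋₂ (with p₋₁=1, p₋₂=0, q₋₁=0, q₋₂=1):
  k=0: a=5, p=5, q=1
  k=1: a=8, p=41, q=8
  k=2: a=2, p=87, q=17
  k=3: a=3, p=302, q=59

302/59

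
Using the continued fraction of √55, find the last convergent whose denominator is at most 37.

89/12

√55 = [7; 2, 2, 2, 14, …] (period length 4).
Convergents:
  p_0/q_0 = 7/1
  p_1/q_1 = 15/2
  p_2/q_2 = 37/5
  p_3/q_3 = 89/12
  p_4/q_4 = 1283/173
q_3 = 12 ≤ 37 < 173 = q_4, so the answer is 89/12.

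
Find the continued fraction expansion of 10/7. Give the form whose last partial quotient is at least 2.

[1; 2, 3]

10 = 1*7 + 3
7 = 2*3 + 1
3 = 3*1 + 0  (stop)
So 10/7 = [1; 2, 3].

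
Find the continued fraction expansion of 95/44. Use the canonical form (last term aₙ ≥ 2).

95 = 2*44 + 7
44 = 6*7 + 2
7 = 3*2 + 1
2 = 2*1 + 0  (stop)
So 95/44 = [2; 6, 3, 2].

[2; 6, 3, 2]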